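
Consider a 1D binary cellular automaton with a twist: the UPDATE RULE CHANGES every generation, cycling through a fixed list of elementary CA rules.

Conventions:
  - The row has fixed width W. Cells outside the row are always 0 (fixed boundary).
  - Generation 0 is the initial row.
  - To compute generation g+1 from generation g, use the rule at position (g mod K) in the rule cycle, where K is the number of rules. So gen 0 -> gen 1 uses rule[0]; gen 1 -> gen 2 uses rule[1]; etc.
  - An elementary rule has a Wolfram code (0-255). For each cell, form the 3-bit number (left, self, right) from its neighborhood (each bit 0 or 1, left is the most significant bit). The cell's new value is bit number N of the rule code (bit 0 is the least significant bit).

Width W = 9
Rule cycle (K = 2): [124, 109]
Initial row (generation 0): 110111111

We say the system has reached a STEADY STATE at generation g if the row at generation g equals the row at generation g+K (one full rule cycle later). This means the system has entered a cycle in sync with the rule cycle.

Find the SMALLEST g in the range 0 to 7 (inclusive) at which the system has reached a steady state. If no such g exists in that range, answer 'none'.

Answer: none

Derivation:
Gen 0: 110111111
Gen 1 (rule 124): 111100001
Gen 2 (rule 109): 100101101
Gen 3 (rule 124): 110111111
Gen 4 (rule 109): 111100001
Gen 5 (rule 124): 100110001
Gen 6 (rule 109): 100110101
Gen 7 (rule 124): 110111111
Gen 8 (rule 109): 111100001
Gen 9 (rule 124): 100110001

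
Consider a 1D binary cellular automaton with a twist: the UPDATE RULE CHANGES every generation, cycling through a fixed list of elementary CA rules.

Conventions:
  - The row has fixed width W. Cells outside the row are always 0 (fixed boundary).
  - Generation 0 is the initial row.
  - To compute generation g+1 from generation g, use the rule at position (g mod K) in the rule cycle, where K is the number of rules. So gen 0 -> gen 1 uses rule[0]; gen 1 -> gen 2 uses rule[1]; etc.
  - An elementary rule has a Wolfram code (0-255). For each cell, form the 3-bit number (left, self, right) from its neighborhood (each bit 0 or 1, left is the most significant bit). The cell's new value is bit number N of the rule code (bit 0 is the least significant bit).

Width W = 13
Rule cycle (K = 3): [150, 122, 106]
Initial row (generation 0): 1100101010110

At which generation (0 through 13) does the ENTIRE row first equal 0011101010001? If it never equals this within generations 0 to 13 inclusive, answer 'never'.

Answer: 1

Derivation:
Gen 0: 1100101010110
Gen 1 (rule 150): 0011101010001
Gen 2 (rule 122): 0110110101010
Gen 3 (rule 106): 1111111010100
Gen 4 (rule 150): 0111110010110
Gen 5 (rule 122): 1100011101111
Gen 6 (rule 106): 1100110111001
Gen 7 (rule 150): 0011000010111
Gen 8 (rule 122): 0111100101101
Gen 9 (rule 106): 1100101011110
Gen 10 (rule 150): 0011101001101
Gen 11 (rule 122): 0110110111110
Gen 12 (rule 106): 1111111100010
Gen 13 (rule 150): 0111111010111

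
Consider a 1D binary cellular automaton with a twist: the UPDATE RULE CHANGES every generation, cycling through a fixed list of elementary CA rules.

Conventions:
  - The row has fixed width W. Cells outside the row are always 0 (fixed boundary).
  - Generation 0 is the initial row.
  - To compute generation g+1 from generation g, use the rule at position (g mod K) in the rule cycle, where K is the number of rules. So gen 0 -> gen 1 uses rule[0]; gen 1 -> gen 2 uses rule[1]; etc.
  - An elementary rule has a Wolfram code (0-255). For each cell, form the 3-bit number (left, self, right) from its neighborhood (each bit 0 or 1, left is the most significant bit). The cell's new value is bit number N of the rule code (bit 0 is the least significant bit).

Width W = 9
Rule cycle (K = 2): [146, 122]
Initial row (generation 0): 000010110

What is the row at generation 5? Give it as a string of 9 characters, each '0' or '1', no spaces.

Gen 0: 000010110
Gen 1 (rule 146): 000100001
Gen 2 (rule 122): 001010010
Gen 3 (rule 146): 010001101
Gen 4 (rule 122): 101011110
Gen 5 (rule 146): 000001101

Answer: 000001101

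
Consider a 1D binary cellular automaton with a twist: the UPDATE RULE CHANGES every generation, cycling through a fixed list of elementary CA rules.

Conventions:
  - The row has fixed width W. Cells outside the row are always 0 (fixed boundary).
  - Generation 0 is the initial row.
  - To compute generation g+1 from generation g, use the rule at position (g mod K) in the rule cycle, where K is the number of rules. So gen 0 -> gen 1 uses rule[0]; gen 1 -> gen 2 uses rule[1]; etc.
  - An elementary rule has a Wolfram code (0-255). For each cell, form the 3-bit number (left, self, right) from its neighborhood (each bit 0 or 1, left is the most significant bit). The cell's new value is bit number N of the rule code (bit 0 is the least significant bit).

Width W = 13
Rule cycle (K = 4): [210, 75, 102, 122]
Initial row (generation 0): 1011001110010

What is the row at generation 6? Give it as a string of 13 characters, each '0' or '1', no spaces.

Answer: 1001100010001

Derivation:
Gen 0: 1011001110010
Gen 1 (rule 210): 0001110111101
Gen 2 (rule 75): 1111010100100
Gen 3 (rule 102): 0001111101100
Gen 4 (rule 122): 0011000111110
Gen 5 (rule 210): 0101101011111
Gen 6 (rule 75): 1001100010001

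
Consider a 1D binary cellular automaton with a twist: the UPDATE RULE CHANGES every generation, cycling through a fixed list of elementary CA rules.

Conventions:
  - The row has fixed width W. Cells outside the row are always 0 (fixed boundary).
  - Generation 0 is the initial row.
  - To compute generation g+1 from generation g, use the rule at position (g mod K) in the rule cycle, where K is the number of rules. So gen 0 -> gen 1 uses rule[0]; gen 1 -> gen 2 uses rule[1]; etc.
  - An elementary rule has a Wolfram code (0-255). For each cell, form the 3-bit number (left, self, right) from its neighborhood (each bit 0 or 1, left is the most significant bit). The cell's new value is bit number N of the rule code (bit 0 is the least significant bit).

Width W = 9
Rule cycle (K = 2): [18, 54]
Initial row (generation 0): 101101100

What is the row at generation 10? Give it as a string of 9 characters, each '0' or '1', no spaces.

Gen 0: 101101100
Gen 1 (rule 18): 000000010
Gen 2 (rule 54): 000000111
Gen 3 (rule 18): 000001000
Gen 4 (rule 54): 000011100
Gen 5 (rule 18): 000100010
Gen 6 (rule 54): 001110111
Gen 7 (rule 18): 010000000
Gen 8 (rule 54): 111000000
Gen 9 (rule 18): 000100000
Gen 10 (rule 54): 001110000

Answer: 001110000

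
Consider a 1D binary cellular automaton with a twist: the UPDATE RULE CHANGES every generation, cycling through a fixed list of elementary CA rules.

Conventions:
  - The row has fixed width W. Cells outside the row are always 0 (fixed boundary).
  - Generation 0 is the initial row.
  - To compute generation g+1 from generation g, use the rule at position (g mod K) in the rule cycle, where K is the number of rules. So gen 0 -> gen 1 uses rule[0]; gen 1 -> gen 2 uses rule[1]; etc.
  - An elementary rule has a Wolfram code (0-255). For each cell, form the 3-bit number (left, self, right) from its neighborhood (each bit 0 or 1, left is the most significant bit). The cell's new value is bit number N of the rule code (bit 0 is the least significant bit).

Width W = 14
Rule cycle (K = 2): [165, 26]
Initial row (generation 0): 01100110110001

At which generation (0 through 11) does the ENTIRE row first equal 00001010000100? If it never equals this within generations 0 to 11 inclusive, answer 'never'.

Answer: never

Derivation:
Gen 0: 01100110110001
Gen 1 (rule 165): 00000001000101
Gen 2 (rule 26): 00000010101000
Gen 3 (rule 165): 11111011111011
Gen 4 (rule 26): 10000010000010
Gen 5 (rule 165): 10111010111010
Gen 6 (rule 26): 00100000100001
Gen 7 (rule 165): 10101110101101
Gen 8 (rule 26): 00001000001000
Gen 9 (rule 165): 11101011101011
Gen 10 (rule 26): 10000010000010
Gen 11 (rule 165): 10111010111010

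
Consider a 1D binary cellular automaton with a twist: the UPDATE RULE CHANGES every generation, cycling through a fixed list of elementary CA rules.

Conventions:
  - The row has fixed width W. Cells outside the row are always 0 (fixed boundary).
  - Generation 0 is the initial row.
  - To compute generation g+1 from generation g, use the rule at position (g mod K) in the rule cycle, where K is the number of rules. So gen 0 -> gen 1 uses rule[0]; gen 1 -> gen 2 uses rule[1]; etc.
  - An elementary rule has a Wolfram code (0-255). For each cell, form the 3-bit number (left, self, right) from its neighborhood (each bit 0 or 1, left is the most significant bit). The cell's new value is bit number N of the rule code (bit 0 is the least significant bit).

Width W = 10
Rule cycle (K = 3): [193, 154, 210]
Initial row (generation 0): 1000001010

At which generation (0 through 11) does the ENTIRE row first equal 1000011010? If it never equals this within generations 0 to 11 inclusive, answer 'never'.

Gen 0: 1000001010
Gen 1 (rule 193): 0011100000
Gen 2 (rule 154): 0111010000
Gen 3 (rule 210): 1011001000
Gen 4 (rule 193): 0001000011
Gen 5 (rule 154): 0010100110
Gen 6 (rule 210): 0100011011
Gen 7 (rule 193): 0001001001
Gen 8 (rule 154): 0010110110
Gen 9 (rule 210): 0100010011
Gen 10 (rule 193): 0001000001
Gen 11 (rule 154): 0010100010

Answer: never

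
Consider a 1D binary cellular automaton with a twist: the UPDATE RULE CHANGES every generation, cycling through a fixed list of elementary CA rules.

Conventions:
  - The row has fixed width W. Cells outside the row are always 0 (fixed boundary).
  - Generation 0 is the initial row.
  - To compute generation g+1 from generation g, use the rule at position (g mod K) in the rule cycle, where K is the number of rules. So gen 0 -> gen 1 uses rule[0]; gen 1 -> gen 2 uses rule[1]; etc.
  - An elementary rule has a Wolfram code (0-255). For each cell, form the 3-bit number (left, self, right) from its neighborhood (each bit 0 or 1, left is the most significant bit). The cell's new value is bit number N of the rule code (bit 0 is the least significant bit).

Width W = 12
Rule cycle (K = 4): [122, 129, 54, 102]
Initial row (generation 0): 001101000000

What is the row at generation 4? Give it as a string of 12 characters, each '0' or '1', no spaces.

Answer: 110110110000

Derivation:
Gen 0: 001101000000
Gen 1 (rule 122): 011110100000
Gen 2 (rule 129): 001100001111
Gen 3 (rule 54): 010010010000
Gen 4 (rule 102): 110110110000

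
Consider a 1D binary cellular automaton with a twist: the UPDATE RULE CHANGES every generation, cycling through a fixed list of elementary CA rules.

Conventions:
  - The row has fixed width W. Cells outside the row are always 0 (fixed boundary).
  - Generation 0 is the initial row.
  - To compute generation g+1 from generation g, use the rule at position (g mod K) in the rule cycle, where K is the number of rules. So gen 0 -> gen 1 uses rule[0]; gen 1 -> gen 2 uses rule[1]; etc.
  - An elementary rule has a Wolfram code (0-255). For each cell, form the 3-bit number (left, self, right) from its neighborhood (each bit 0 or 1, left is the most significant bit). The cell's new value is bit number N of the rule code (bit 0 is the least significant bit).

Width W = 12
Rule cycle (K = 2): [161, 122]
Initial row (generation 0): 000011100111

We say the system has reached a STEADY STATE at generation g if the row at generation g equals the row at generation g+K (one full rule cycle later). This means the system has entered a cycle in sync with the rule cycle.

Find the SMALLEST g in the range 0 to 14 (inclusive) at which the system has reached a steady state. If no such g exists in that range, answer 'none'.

Gen 0: 000011100111
Gen 1 (rule 161): 111001000010
Gen 2 (rule 122): 101110100101
Gen 3 (rule 161): 010101000010
Gen 4 (rule 122): 101010100101
Gen 5 (rule 161): 010101000010
Gen 6 (rule 122): 101010100101
Gen 7 (rule 161): 010101000010
Gen 8 (rule 122): 101010100101
Gen 9 (rule 161): 010101000010
Gen 10 (rule 122): 101010100101
Gen 11 (rule 161): 010101000010
Gen 12 (rule 122): 101010100101
Gen 13 (rule 161): 010101000010
Gen 14 (rule 122): 101010100101
Gen 15 (rule 161): 010101000010
Gen 16 (rule 122): 101010100101

Answer: 3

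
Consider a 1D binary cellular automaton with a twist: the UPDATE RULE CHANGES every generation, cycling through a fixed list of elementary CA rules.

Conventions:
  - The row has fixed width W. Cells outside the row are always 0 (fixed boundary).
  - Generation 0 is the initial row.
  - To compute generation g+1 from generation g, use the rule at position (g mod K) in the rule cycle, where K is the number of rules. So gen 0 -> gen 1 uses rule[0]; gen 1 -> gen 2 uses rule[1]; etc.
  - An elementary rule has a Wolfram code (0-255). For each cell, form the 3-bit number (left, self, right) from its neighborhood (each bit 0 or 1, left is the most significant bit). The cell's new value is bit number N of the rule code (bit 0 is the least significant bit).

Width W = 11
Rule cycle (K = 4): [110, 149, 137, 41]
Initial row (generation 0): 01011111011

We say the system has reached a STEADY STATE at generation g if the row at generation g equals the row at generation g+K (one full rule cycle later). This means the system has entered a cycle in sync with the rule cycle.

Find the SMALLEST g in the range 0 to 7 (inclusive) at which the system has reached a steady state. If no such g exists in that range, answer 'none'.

Answer: none

Derivation:
Gen 0: 01011111011
Gen 1 (rule 110): 11110001111
Gen 2 (rule 149): 01101100110
Gen 3 (rule 137): 01001000100
Gen 4 (rule 41): 00000010001
Gen 5 (rule 110): 00000110011
Gen 6 (rule 149): 11110001000
Gen 7 (rule 137): 11100100011
Gen 8 (rule 41): 10000001010
Gen 9 (rule 110): 10000011110
Gen 10 (rule 149): 11111001101
Gen 11 (rule 137): 11110001000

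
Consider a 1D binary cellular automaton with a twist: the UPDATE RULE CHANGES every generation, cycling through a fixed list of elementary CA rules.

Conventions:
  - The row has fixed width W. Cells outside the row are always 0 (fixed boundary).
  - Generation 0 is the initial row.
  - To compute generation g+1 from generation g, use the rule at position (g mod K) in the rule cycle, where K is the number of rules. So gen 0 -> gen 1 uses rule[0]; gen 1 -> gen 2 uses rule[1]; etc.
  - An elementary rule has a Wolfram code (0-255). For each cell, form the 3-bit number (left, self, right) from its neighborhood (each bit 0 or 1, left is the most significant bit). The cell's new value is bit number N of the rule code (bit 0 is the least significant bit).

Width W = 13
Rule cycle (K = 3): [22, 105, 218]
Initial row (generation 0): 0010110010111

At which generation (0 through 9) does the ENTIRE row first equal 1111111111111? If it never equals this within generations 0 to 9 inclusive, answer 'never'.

Gen 0: 0010110010111
Gen 1 (rule 22): 0110001110000
Gen 2 (rule 105): 0110101010111
Gen 3 (rule 218): 1110000000111
Gen 4 (rule 22): 0001000001000
Gen 5 (rule 105): 1100011100011
Gen 6 (rule 218): 1110111110111
Gen 7 (rule 22): 0000000000000
Gen 8 (rule 105): 1111111111111
Gen 9 (rule 218): 1111111111111

Answer: 8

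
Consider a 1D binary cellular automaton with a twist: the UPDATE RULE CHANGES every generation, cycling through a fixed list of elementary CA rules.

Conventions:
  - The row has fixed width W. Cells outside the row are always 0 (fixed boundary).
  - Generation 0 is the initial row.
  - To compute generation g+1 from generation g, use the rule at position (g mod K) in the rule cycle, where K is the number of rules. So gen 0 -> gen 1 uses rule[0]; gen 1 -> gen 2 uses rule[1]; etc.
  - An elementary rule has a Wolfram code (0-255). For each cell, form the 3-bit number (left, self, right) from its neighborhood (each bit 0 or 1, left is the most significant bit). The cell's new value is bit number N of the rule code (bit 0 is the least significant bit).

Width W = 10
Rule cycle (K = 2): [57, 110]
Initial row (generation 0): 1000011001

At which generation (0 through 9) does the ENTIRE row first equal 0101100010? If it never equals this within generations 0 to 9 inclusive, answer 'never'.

Answer: never

Derivation:
Gen 0: 1000011001
Gen 1 (rule 57): 0111010100
Gen 2 (rule 110): 1101111100
Gen 3 (rule 57): 1011000011
Gen 4 (rule 110): 1111000111
Gen 5 (rule 57): 1000110100
Gen 6 (rule 110): 1001111100
Gen 7 (rule 57): 0101000011
Gen 8 (rule 110): 1111000111
Gen 9 (rule 57): 1000110100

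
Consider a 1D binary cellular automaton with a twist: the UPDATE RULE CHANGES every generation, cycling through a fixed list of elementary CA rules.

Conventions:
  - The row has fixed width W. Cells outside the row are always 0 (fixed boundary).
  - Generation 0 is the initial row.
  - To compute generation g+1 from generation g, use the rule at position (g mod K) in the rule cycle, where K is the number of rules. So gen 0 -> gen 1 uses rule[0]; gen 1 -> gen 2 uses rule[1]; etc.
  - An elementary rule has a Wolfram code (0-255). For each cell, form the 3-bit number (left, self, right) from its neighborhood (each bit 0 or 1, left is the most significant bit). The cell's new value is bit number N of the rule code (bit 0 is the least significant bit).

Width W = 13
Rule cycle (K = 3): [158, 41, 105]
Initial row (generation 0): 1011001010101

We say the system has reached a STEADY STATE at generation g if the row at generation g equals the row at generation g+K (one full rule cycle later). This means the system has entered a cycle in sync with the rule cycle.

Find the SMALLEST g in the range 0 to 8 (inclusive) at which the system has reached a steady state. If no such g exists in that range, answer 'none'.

Answer: none

Derivation:
Gen 0: 1011001010101
Gen 1 (rule 158): 1010111010101
Gen 2 (rule 41): 0101100101010
Gen 3 (rule 105): 0011100010100
Gen 4 (rule 158): 0111010110110
Gen 5 (rule 41): 0100101101100
Gen 6 (rule 105): 0000011111101
Gen 7 (rule 158): 0000111111001
Gen 8 (rule 41): 1110100000000
Gen 9 (rule 105): 1011001111111
Gen 10 (rule 158): 1010111111110
Gen 11 (rule 41): 0101100000000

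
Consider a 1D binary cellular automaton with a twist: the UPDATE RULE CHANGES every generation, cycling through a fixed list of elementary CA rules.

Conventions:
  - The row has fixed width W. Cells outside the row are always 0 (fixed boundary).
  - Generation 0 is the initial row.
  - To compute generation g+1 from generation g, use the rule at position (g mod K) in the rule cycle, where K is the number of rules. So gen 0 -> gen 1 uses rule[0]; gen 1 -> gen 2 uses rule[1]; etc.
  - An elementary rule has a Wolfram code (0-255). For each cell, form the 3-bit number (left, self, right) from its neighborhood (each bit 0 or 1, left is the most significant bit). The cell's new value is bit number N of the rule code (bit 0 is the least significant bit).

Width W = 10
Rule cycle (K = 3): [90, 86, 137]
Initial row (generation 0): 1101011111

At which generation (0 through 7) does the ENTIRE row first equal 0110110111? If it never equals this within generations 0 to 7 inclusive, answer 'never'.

Gen 0: 1101011111
Gen 1 (rule 90): 1100010001
Gen 2 (rule 86): 0110111011
Gen 3 (rule 137): 0100110010
Gen 4 (rule 90): 1011111101
Gen 5 (rule 86): 1000000101
Gen 6 (rule 137): 0011110000
Gen 7 (rule 90): 0110011000

Answer: never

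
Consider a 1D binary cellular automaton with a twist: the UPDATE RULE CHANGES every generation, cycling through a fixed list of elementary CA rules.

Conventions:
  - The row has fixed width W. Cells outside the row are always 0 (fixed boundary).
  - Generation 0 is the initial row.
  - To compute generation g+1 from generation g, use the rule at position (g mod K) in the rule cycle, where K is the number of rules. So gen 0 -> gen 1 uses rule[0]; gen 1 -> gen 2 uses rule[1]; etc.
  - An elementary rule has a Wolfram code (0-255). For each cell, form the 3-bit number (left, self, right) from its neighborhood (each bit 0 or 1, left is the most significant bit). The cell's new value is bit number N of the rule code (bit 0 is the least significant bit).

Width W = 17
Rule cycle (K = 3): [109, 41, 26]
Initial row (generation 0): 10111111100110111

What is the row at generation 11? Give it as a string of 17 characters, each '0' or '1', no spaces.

Answer: 00110000000110010

Derivation:
Gen 0: 10111111100110111
Gen 1 (rule 109): 11100000100111101
Gen 2 (rule 41): 10001110000100010
Gen 3 (rule 26): 01011001001010101
Gen 4 (rule 109): 01111001001111111
Gen 5 (rule 41): 01000000001000000
Gen 6 (rule 26): 10100000010100000
Gen 7 (rule 109): 11101111011101111
Gen 8 (rule 41): 10011000110011000
Gen 9 (rule 26): 01110101101110100
Gen 10 (rule 109): 01011111111011101
Gen 11 (rule 41): 00110000000110010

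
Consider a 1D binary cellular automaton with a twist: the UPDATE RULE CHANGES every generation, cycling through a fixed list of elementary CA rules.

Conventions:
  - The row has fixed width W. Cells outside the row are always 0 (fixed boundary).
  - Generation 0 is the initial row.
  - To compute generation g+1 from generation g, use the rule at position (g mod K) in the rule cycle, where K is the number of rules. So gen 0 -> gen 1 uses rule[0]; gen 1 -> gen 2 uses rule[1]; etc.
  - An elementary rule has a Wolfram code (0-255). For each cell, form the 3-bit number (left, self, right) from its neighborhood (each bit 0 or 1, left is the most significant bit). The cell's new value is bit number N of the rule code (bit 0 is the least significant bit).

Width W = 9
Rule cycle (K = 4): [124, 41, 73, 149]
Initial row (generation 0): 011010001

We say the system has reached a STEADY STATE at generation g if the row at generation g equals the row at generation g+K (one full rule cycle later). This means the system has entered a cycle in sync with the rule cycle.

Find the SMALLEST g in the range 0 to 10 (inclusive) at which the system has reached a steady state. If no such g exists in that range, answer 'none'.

Answer: none

Derivation:
Gen 0: 011010001
Gen 1 (rule 124): 011111001
Gen 2 (rule 41): 010000000
Gen 3 (rule 73): 000111111
Gen 4 (rule 149): 110011110
Gen 5 (rule 124): 111010011
Gen 6 (rule 41): 100100010
Gen 7 (rule 73): 000001000
Gen 8 (rule 149): 111101111
Gen 9 (rule 124): 100111001
Gen 10 (rule 41): 000100000
Gen 11 (rule 73): 110001111
Gen 12 (rule 149): 001100110
Gen 13 (rule 124): 001110111
Gen 14 (rule 41): 101001100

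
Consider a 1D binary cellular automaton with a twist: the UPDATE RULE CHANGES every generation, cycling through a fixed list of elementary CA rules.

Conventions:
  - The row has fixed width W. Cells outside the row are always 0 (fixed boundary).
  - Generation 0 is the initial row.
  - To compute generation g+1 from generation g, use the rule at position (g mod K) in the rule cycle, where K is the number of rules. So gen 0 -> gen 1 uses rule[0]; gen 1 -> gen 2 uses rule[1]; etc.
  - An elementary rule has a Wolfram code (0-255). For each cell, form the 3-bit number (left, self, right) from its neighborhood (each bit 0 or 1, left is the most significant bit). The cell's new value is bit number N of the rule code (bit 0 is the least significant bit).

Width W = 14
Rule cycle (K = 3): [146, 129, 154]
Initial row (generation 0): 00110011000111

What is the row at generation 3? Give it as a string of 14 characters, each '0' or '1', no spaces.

Gen 0: 00110011000111
Gen 1 (rule 146): 01001100101010
Gen 2 (rule 129): 00000000000000
Gen 3 (rule 154): 00000000000000

Answer: 00000000000000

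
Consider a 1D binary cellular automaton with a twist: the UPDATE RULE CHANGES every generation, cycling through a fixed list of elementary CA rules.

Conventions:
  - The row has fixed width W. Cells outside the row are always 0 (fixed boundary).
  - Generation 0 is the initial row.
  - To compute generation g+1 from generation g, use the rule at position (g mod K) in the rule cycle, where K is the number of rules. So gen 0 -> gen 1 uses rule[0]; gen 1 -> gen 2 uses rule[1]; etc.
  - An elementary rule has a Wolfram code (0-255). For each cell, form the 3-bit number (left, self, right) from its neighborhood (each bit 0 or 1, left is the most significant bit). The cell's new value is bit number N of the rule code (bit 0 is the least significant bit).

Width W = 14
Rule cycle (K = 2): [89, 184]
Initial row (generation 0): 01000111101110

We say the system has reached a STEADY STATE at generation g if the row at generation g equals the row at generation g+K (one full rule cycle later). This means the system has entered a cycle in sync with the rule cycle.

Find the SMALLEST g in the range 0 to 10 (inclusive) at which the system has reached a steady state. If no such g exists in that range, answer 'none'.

Gen 0: 01000111101110
Gen 1 (rule 89): 00110100101011
Gen 2 (rule 184): 00101010010110
Gen 3 (rule 89): 10000001000111
Gen 4 (rule 184): 01000000100110
Gen 5 (rule 89): 00111110010111
Gen 6 (rule 184): 00111101001110
Gen 7 (rule 89): 10100100101011
Gen 8 (rule 184): 01010010010110
Gen 9 (rule 89): 00001001000111
Gen 10 (rule 184): 00000100100110
Gen 11 (rule 89): 11110010010111
Gen 12 (rule 184): 11101001001110

Answer: none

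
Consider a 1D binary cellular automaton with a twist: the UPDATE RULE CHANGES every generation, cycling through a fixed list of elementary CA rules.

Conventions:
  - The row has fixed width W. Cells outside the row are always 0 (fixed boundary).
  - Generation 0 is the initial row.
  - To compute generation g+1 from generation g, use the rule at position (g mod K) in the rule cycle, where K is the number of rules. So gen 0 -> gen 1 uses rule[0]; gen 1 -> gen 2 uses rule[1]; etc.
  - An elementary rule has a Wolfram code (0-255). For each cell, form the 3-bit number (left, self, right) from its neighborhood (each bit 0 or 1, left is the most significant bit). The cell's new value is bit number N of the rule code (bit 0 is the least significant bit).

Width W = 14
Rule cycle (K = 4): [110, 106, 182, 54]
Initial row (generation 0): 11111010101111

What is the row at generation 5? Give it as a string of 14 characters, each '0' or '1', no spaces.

Answer: 11000011100000

Derivation:
Gen 0: 11111010101111
Gen 1 (rule 110): 10001111111001
Gen 2 (rule 106): 00011000001010
Gen 3 (rule 182): 00100100011111
Gen 4 (rule 54): 01111110100000
Gen 5 (rule 110): 11000011100000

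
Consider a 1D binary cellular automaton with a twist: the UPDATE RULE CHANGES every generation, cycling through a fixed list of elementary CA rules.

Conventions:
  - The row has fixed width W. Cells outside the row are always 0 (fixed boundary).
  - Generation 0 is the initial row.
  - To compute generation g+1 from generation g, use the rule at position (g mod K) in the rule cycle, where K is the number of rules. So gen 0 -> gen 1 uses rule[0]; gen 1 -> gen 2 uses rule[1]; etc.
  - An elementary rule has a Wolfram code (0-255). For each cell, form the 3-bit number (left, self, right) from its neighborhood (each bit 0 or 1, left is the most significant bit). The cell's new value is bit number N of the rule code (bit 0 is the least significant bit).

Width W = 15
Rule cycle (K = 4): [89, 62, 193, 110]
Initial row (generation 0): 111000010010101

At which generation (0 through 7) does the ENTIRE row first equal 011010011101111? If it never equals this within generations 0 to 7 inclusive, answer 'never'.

Gen 0: 111000010010101
Gen 1 (rule 89): 101111001000000
Gen 2 (rule 62): 111000111100000
Gen 3 (rule 193): 011010011101111
Gen 4 (rule 110): 111110110111001
Gen 5 (rule 89): 100010110101100
Gen 6 (rule 62): 110111101111010
Gen 7 (rule 193): 010011100111000

Answer: 3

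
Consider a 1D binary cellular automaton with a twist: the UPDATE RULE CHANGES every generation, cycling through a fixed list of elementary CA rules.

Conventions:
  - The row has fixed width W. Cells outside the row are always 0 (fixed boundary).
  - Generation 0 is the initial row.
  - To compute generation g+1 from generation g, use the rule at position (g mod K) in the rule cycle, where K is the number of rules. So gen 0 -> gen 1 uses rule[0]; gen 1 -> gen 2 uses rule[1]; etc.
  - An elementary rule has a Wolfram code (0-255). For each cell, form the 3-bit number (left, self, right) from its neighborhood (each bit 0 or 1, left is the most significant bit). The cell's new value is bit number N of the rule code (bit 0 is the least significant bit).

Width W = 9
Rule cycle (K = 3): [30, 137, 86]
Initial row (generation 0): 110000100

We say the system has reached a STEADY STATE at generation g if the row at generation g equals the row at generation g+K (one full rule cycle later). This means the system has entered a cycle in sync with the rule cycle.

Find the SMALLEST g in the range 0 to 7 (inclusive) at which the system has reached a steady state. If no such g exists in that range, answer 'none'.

Gen 0: 110000100
Gen 1 (rule 30): 101001110
Gen 2 (rule 137): 000001100
Gen 3 (rule 86): 000010110
Gen 4 (rule 30): 000110101
Gen 5 (rule 137): 110100000
Gen 6 (rule 86): 010110000
Gen 7 (rule 30): 110101000
Gen 8 (rule 137): 100000011
Gen 9 (rule 86): 110000101
Gen 10 (rule 30): 101001101

Answer: none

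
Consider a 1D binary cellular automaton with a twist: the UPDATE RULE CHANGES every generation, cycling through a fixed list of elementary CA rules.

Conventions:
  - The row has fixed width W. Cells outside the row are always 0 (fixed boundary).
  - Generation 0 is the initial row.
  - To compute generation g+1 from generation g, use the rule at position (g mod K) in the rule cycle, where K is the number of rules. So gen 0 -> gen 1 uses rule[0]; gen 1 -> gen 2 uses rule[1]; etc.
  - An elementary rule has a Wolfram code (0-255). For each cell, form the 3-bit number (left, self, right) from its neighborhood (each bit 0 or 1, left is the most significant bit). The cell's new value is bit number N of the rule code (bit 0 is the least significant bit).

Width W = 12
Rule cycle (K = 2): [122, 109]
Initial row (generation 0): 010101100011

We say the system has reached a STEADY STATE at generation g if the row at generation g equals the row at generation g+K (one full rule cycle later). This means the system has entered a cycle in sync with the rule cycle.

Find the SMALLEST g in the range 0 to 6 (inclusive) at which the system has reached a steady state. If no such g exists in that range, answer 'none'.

Answer: none

Derivation:
Gen 0: 010101100011
Gen 1 (rule 122): 101011110111
Gen 2 (rule 109): 111110011101
Gen 3 (rule 122): 100011110110
Gen 4 (rule 109): 101010011110
Gen 5 (rule 122): 010101110011
Gen 6 (rule 109): 011111010011
Gen 7 (rule 122): 110001101111
Gen 8 (rule 109): 110101111001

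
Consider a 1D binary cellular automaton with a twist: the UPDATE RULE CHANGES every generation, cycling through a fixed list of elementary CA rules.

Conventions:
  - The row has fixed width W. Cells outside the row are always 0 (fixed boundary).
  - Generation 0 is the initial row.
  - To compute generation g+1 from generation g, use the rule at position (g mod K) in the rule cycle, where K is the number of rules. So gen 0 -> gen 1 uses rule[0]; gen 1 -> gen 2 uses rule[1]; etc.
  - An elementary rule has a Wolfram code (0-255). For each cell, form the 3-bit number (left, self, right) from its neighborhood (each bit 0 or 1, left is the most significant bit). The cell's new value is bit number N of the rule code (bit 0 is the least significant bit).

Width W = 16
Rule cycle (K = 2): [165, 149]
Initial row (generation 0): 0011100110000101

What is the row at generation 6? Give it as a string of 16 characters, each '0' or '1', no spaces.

Gen 0: 0011100110000101
Gen 1 (rule 165): 1001000000110111
Gen 2 (rule 149): 1101111110000010
Gen 3 (rule 165): 0010111100111010
Gen 4 (rule 149): 1010011010010011
Gen 5 (rule 165): 1110000110010000
Gen 6 (rule 149): 0101110001011111

Answer: 0101110001011111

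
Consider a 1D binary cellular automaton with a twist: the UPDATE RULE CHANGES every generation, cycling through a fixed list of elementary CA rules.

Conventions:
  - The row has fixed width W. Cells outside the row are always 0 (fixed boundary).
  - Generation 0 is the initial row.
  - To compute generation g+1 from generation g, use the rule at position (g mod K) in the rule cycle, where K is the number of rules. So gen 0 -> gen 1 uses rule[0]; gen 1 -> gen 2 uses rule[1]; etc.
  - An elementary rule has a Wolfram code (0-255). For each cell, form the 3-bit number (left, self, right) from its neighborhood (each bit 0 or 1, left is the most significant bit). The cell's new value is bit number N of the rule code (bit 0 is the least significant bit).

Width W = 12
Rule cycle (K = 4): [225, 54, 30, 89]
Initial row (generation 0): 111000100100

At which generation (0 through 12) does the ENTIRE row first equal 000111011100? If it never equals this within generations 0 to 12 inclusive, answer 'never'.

Gen 0: 111000100100
Gen 1 (rule 225): 011010000001
Gen 2 (rule 54): 100111000011
Gen 3 (rule 30): 111100100110
Gen 4 (rule 89): 100110010111
Gen 5 (rule 225): 000010001011
Gen 6 (rule 54): 000111011100
Gen 7 (rule 30): 001100010010
Gen 8 (rule 89): 101111001001
Gen 9 (rule 225): 010111000000
Gen 10 (rule 54): 111000100000
Gen 11 (rule 30): 100101110000
Gen 12 (rule 89): 010001011111

Answer: 6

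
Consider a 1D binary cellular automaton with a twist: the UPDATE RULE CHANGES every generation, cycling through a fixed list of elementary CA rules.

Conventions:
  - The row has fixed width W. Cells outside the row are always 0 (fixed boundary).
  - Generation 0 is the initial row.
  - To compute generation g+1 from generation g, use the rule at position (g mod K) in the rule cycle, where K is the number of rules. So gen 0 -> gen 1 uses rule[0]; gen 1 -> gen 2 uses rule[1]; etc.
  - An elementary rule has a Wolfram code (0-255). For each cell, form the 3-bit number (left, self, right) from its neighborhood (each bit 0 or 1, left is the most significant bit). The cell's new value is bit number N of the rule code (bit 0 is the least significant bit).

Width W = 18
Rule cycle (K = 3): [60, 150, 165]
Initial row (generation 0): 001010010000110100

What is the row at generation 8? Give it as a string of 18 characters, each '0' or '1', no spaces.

Answer: 010100101011101101

Derivation:
Gen 0: 001010010000110100
Gen 1 (rule 60): 001111011000101110
Gen 2 (rule 150): 010110000101100101
Gen 3 (rule 165): 011000110110000111
Gen 4 (rule 60): 010100101101000100
Gen 5 (rule 150): 110111100001101110
Gen 6 (rule 165): 001011001100010100
Gen 7 (rule 60): 001110101010011110
Gen 8 (rule 150): 010100101011101101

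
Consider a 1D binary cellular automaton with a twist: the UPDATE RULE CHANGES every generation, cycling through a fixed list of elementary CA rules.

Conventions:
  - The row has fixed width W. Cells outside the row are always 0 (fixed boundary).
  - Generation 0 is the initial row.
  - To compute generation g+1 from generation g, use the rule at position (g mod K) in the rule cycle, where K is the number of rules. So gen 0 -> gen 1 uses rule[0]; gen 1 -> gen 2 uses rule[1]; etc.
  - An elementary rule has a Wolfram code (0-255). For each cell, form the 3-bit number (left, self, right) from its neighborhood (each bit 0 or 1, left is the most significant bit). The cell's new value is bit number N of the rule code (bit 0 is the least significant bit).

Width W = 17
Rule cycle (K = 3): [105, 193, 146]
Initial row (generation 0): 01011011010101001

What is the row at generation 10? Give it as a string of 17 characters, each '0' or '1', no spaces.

Answer: 00011111110001111

Derivation:
Gen 0: 01011011010101001
Gen 1 (rule 105): 00111111101010000
Gen 2 (rule 193): 10011111100000111
Gen 3 (rule 146): 01101111010001010
Gen 4 (rule 105): 01111001100100100
Gen 5 (rule 193): 00111000100000001
Gen 6 (rule 146): 01010101010000010
Gen 7 (rule 105): 00101010100111000
Gen 8 (rule 193): 10000000000011011
Gen 9 (rule 146): 01000000000100000
Gen 10 (rule 105): 00011111110001111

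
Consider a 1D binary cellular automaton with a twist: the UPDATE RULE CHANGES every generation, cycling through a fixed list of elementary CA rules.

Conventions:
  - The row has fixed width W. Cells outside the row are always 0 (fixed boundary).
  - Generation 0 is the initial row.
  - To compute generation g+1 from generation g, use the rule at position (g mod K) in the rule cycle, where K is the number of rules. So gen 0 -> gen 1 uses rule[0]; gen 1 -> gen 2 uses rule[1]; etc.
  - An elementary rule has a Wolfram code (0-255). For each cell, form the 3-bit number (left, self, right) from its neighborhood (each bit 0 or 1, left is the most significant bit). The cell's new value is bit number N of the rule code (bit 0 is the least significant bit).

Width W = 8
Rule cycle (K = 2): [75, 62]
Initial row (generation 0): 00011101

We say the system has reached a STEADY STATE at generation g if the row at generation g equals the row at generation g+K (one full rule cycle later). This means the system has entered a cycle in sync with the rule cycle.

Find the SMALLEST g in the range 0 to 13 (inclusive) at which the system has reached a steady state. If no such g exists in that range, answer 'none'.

Gen 0: 00011101
Gen 1 (rule 75): 11110100
Gen 2 (rule 62): 10001110
Gen 3 (rule 75): 00111010
Gen 4 (rule 62): 01100111
Gen 5 (rule 75): 11101101
Gen 6 (rule 62): 10011011
Gen 7 (rule 75): 00111011
Gen 8 (rule 62): 01100110
Gen 9 (rule 75): 11101110
Gen 10 (rule 62): 10011001
Gen 11 (rule 75): 00111010
Gen 12 (rule 62): 01100111
Gen 13 (rule 75): 11101101
Gen 14 (rule 62): 10011011
Gen 15 (rule 75): 00111011

Answer: none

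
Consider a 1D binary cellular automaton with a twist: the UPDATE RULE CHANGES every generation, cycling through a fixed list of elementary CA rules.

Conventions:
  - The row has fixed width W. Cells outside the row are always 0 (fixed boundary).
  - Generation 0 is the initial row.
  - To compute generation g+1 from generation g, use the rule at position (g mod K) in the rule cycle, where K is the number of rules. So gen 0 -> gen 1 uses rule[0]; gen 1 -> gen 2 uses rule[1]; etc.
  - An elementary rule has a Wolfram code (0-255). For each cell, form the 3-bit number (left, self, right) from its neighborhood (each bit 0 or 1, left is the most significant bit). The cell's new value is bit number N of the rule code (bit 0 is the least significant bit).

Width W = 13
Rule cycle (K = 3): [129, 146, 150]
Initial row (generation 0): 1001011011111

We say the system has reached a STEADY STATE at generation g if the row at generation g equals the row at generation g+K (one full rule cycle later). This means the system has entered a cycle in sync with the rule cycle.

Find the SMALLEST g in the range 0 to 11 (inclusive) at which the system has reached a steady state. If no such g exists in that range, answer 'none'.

Answer: none

Derivation:
Gen 0: 1001011011111
Gen 1 (rule 129): 0000000001110
Gen 2 (rule 146): 0000000010101
Gen 3 (rule 150): 0000000110101
Gen 4 (rule 129): 1111110000000
Gen 5 (rule 146): 0111101000000
Gen 6 (rule 150): 1011001100000
Gen 7 (rule 129): 0000000001111
Gen 8 (rule 146): 0000000010110
Gen 9 (rule 150): 0000000110001
Gen 10 (rule 129): 1111110000100
Gen 11 (rule 146): 0111101001010
Gen 12 (rule 150): 1011001111011
Gen 13 (rule 129): 0000000110000
Gen 14 (rule 146): 0000001001000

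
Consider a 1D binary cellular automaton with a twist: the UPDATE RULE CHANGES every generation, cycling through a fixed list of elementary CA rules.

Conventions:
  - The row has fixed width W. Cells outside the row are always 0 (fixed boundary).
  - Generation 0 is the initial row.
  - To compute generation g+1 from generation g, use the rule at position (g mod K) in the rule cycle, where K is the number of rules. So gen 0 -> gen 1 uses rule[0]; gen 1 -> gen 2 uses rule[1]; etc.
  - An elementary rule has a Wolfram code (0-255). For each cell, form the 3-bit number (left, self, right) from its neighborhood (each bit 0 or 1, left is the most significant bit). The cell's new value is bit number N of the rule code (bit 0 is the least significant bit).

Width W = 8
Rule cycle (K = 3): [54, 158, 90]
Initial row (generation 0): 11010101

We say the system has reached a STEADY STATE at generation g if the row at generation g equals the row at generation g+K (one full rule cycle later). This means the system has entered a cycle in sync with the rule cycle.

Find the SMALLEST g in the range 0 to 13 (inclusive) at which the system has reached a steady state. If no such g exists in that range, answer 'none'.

Gen 0: 11010101
Gen 1 (rule 54): 00111111
Gen 2 (rule 158): 01111110
Gen 3 (rule 90): 11000011
Gen 4 (rule 54): 00100100
Gen 5 (rule 158): 01111110
Gen 6 (rule 90): 11000011
Gen 7 (rule 54): 00100100
Gen 8 (rule 158): 01111110
Gen 9 (rule 90): 11000011
Gen 10 (rule 54): 00100100
Gen 11 (rule 158): 01111110
Gen 12 (rule 90): 11000011
Gen 13 (rule 54): 00100100
Gen 14 (rule 158): 01111110
Gen 15 (rule 90): 11000011
Gen 16 (rule 54): 00100100

Answer: 2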